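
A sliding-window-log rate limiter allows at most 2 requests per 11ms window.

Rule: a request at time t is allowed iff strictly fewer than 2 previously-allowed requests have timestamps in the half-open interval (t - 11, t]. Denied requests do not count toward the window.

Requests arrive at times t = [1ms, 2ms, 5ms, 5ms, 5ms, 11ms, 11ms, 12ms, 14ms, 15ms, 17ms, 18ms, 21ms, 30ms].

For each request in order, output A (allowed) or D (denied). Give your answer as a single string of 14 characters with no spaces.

Tracking allowed requests in the window:
  req#1 t=1ms: ALLOW
  req#2 t=2ms: ALLOW
  req#3 t=5ms: DENY
  req#4 t=5ms: DENY
  req#5 t=5ms: DENY
  req#6 t=11ms: DENY
  req#7 t=11ms: DENY
  req#8 t=12ms: ALLOW
  req#9 t=14ms: ALLOW
  req#10 t=15ms: DENY
  req#11 t=17ms: DENY
  req#12 t=18ms: DENY
  req#13 t=21ms: DENY
  req#14 t=30ms: ALLOW

Answer: AADDDDDAADDDDA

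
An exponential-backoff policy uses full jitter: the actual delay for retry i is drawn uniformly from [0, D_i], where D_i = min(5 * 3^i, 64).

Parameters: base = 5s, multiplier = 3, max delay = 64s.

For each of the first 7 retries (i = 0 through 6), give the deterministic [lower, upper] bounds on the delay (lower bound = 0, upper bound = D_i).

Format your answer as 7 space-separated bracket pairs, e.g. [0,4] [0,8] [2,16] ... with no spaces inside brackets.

Computing bounds per retry:
  i=0: D_i=min(5*3^0,64)=5, bounds=[0,5]
  i=1: D_i=min(5*3^1,64)=15, bounds=[0,15]
  i=2: D_i=min(5*3^2,64)=45, bounds=[0,45]
  i=3: D_i=min(5*3^3,64)=64, bounds=[0,64]
  i=4: D_i=min(5*3^4,64)=64, bounds=[0,64]
  i=5: D_i=min(5*3^5,64)=64, bounds=[0,64]
  i=6: D_i=min(5*3^6,64)=64, bounds=[0,64]

Answer: [0,5] [0,15] [0,45] [0,64] [0,64] [0,64] [0,64]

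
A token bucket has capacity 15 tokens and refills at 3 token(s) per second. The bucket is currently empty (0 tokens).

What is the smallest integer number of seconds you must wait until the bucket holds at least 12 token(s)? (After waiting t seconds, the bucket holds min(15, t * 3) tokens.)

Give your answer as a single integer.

Answer: 4

Derivation:
Need t * 3 >= 12, so t >= 12/3.
Smallest integer t = ceil(12/3) = 4.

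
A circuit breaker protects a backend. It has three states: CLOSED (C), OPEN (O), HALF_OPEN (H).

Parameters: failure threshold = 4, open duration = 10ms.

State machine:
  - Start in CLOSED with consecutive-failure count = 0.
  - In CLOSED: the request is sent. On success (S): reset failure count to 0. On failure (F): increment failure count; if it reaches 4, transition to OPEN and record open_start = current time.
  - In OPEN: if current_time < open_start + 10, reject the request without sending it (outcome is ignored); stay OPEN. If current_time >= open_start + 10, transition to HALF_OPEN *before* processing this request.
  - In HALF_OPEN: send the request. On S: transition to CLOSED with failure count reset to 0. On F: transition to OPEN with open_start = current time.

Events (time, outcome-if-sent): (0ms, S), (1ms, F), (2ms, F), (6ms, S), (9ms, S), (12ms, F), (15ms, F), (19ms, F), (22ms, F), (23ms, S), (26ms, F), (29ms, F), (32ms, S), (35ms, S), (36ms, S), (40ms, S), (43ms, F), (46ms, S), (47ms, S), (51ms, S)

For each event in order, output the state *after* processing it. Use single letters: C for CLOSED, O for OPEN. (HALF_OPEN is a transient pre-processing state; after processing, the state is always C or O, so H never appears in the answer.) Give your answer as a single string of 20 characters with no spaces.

Answer: CCCCCCCCOOOOCCCCCCCC

Derivation:
State after each event:
  event#1 t=0ms outcome=S: state=CLOSED
  event#2 t=1ms outcome=F: state=CLOSED
  event#3 t=2ms outcome=F: state=CLOSED
  event#4 t=6ms outcome=S: state=CLOSED
  event#5 t=9ms outcome=S: state=CLOSED
  event#6 t=12ms outcome=F: state=CLOSED
  event#7 t=15ms outcome=F: state=CLOSED
  event#8 t=19ms outcome=F: state=CLOSED
  event#9 t=22ms outcome=F: state=OPEN
  event#10 t=23ms outcome=S: state=OPEN
  event#11 t=26ms outcome=F: state=OPEN
  event#12 t=29ms outcome=F: state=OPEN
  event#13 t=32ms outcome=S: state=CLOSED
  event#14 t=35ms outcome=S: state=CLOSED
  event#15 t=36ms outcome=S: state=CLOSED
  event#16 t=40ms outcome=S: state=CLOSED
  event#17 t=43ms outcome=F: state=CLOSED
  event#18 t=46ms outcome=S: state=CLOSED
  event#19 t=47ms outcome=S: state=CLOSED
  event#20 t=51ms outcome=S: state=CLOSED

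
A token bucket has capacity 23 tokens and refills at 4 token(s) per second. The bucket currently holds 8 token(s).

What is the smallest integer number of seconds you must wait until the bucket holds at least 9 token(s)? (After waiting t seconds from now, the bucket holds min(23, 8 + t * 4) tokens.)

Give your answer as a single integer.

Need 8 + t * 4 >= 9, so t >= 1/4.
Smallest integer t = ceil(1/4) = 1.

Answer: 1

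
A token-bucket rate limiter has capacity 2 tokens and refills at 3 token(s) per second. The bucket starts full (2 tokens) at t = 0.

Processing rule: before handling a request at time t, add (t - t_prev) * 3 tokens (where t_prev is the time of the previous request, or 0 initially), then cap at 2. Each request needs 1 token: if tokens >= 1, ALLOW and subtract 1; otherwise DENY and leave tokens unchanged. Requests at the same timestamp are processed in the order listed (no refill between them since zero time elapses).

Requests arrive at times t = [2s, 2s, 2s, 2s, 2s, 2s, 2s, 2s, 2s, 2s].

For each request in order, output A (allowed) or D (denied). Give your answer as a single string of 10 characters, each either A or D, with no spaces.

Simulating step by step:
  req#1 t=2s: ALLOW
  req#2 t=2s: ALLOW
  req#3 t=2s: DENY
  req#4 t=2s: DENY
  req#5 t=2s: DENY
  req#6 t=2s: DENY
  req#7 t=2s: DENY
  req#8 t=2s: DENY
  req#9 t=2s: DENY
  req#10 t=2s: DENY

Answer: AADDDDDDDD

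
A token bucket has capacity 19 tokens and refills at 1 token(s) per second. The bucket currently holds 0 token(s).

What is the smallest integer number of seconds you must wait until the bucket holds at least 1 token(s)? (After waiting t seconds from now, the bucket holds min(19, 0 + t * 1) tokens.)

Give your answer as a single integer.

Answer: 1

Derivation:
Need 0 + t * 1 >= 1, so t >= 1/1.
Smallest integer t = ceil(1/1) = 1.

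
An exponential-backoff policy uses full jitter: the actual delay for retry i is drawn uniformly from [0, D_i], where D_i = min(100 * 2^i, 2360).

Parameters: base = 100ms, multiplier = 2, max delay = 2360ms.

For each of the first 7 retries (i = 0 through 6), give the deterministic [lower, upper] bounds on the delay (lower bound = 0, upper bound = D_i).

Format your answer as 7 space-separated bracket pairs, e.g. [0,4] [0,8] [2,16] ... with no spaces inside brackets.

Computing bounds per retry:
  i=0: D_i=min(100*2^0,2360)=100, bounds=[0,100]
  i=1: D_i=min(100*2^1,2360)=200, bounds=[0,200]
  i=2: D_i=min(100*2^2,2360)=400, bounds=[0,400]
  i=3: D_i=min(100*2^3,2360)=800, bounds=[0,800]
  i=4: D_i=min(100*2^4,2360)=1600, bounds=[0,1600]
  i=5: D_i=min(100*2^5,2360)=2360, bounds=[0,2360]
  i=6: D_i=min(100*2^6,2360)=2360, bounds=[0,2360]

Answer: [0,100] [0,200] [0,400] [0,800] [0,1600] [0,2360] [0,2360]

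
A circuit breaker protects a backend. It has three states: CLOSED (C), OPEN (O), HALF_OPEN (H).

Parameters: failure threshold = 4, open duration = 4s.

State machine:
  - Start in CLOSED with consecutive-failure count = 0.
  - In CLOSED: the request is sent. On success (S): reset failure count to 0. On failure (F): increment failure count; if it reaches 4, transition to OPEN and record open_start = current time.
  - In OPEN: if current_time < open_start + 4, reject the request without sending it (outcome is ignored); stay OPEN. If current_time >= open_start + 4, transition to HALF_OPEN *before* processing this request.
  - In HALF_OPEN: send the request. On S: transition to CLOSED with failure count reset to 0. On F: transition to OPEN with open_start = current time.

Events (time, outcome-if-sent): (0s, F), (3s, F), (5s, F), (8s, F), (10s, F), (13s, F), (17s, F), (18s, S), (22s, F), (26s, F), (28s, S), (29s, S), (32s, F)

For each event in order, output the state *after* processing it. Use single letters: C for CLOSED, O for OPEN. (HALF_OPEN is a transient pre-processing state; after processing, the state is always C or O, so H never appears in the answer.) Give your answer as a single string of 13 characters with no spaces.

State after each event:
  event#1 t=0s outcome=F: state=CLOSED
  event#2 t=3s outcome=F: state=CLOSED
  event#3 t=5s outcome=F: state=CLOSED
  event#4 t=8s outcome=F: state=OPEN
  event#5 t=10s outcome=F: state=OPEN
  event#6 t=13s outcome=F: state=OPEN
  event#7 t=17s outcome=F: state=OPEN
  event#8 t=18s outcome=S: state=OPEN
  event#9 t=22s outcome=F: state=OPEN
  event#10 t=26s outcome=F: state=OPEN
  event#11 t=28s outcome=S: state=OPEN
  event#12 t=29s outcome=S: state=OPEN
  event#13 t=32s outcome=F: state=OPEN

Answer: CCCOOOOOOOOOO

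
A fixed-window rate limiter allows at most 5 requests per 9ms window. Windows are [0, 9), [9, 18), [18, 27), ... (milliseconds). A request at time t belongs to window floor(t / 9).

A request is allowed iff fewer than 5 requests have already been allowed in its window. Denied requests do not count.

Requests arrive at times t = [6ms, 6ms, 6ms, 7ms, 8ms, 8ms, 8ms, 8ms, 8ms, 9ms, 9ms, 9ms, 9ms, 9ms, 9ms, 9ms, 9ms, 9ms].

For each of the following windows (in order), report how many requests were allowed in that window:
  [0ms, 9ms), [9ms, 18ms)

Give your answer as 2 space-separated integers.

Answer: 5 5

Derivation:
Processing requests:
  req#1 t=6ms (window 0): ALLOW
  req#2 t=6ms (window 0): ALLOW
  req#3 t=6ms (window 0): ALLOW
  req#4 t=7ms (window 0): ALLOW
  req#5 t=8ms (window 0): ALLOW
  req#6 t=8ms (window 0): DENY
  req#7 t=8ms (window 0): DENY
  req#8 t=8ms (window 0): DENY
  req#9 t=8ms (window 0): DENY
  req#10 t=9ms (window 1): ALLOW
  req#11 t=9ms (window 1): ALLOW
  req#12 t=9ms (window 1): ALLOW
  req#13 t=9ms (window 1): ALLOW
  req#14 t=9ms (window 1): ALLOW
  req#15 t=9ms (window 1): DENY
  req#16 t=9ms (window 1): DENY
  req#17 t=9ms (window 1): DENY
  req#18 t=9ms (window 1): DENY

Allowed counts by window: 5 5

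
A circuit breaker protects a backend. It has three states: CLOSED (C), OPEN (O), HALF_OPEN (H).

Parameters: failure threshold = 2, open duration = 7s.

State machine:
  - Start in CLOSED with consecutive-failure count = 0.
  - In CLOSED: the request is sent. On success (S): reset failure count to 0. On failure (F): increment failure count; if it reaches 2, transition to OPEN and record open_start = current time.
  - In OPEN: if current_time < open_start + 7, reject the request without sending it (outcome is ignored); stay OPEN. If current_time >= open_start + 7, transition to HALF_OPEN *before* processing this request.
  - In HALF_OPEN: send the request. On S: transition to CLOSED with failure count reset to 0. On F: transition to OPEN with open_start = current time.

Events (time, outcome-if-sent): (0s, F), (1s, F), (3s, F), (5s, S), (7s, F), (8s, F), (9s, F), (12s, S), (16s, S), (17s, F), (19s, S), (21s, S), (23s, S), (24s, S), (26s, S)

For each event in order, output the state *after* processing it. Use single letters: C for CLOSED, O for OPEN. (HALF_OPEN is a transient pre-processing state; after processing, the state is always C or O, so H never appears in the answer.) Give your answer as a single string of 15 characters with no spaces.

Answer: COOOOOOOCCCCCCC

Derivation:
State after each event:
  event#1 t=0s outcome=F: state=CLOSED
  event#2 t=1s outcome=F: state=OPEN
  event#3 t=3s outcome=F: state=OPEN
  event#4 t=5s outcome=S: state=OPEN
  event#5 t=7s outcome=F: state=OPEN
  event#6 t=8s outcome=F: state=OPEN
  event#7 t=9s outcome=F: state=OPEN
  event#8 t=12s outcome=S: state=OPEN
  event#9 t=16s outcome=S: state=CLOSED
  event#10 t=17s outcome=F: state=CLOSED
  event#11 t=19s outcome=S: state=CLOSED
  event#12 t=21s outcome=S: state=CLOSED
  event#13 t=23s outcome=S: state=CLOSED
  event#14 t=24s outcome=S: state=CLOSED
  event#15 t=26s outcome=S: state=CLOSED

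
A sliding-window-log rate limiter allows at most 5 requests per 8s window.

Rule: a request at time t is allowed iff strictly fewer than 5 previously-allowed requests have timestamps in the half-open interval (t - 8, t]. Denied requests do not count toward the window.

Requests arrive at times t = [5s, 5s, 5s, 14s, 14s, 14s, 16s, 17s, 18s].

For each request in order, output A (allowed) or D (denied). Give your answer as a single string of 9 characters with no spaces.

Answer: AAAAAAAAD

Derivation:
Tracking allowed requests in the window:
  req#1 t=5s: ALLOW
  req#2 t=5s: ALLOW
  req#3 t=5s: ALLOW
  req#4 t=14s: ALLOW
  req#5 t=14s: ALLOW
  req#6 t=14s: ALLOW
  req#7 t=16s: ALLOW
  req#8 t=17s: ALLOW
  req#9 t=18s: DENY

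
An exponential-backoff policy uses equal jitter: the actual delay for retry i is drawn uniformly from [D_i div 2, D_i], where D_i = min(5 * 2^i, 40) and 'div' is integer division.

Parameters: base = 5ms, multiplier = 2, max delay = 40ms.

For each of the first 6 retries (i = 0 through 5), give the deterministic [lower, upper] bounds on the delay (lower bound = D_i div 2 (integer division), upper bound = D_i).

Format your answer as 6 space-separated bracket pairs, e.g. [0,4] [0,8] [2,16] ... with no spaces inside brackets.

Computing bounds per retry:
  i=0: D_i=min(5*2^0,40)=5, bounds=[2,5]
  i=1: D_i=min(5*2^1,40)=10, bounds=[5,10]
  i=2: D_i=min(5*2^2,40)=20, bounds=[10,20]
  i=3: D_i=min(5*2^3,40)=40, bounds=[20,40]
  i=4: D_i=min(5*2^4,40)=40, bounds=[20,40]
  i=5: D_i=min(5*2^5,40)=40, bounds=[20,40]

Answer: [2,5] [5,10] [10,20] [20,40] [20,40] [20,40]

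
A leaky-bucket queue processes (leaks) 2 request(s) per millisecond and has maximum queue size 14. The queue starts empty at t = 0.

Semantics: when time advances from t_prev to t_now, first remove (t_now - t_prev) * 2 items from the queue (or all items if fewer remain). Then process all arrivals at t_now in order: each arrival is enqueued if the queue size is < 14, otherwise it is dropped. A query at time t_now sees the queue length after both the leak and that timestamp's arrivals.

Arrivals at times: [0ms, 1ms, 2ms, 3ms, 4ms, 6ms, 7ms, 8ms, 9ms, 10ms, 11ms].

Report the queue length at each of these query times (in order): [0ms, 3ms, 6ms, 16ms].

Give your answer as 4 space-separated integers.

Queue lengths at query times:
  query t=0ms: backlog = 1
  query t=3ms: backlog = 1
  query t=6ms: backlog = 1
  query t=16ms: backlog = 0

Answer: 1 1 1 0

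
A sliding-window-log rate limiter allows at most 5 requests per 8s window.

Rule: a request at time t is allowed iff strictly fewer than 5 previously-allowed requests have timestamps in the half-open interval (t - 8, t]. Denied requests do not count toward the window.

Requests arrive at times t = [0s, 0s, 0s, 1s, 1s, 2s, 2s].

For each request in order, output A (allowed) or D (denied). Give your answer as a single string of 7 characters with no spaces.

Tracking allowed requests in the window:
  req#1 t=0s: ALLOW
  req#2 t=0s: ALLOW
  req#3 t=0s: ALLOW
  req#4 t=1s: ALLOW
  req#5 t=1s: ALLOW
  req#6 t=2s: DENY
  req#7 t=2s: DENY

Answer: AAAAADD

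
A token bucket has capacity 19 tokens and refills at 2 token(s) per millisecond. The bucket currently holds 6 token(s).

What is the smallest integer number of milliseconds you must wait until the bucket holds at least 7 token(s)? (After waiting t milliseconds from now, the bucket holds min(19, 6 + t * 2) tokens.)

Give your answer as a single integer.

Answer: 1

Derivation:
Need 6 + t * 2 >= 7, so t >= 1/2.
Smallest integer t = ceil(1/2) = 1.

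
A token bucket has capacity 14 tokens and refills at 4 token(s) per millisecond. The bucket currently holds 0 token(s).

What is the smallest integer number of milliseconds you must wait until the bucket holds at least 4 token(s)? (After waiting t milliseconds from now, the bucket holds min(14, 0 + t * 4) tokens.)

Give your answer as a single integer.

Answer: 1

Derivation:
Need 0 + t * 4 >= 4, so t >= 4/4.
Smallest integer t = ceil(4/4) = 1.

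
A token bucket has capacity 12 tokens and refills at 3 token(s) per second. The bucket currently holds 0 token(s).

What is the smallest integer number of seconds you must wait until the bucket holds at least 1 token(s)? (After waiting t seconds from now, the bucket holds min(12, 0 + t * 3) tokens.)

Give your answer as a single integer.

Need 0 + t * 3 >= 1, so t >= 1/3.
Smallest integer t = ceil(1/3) = 1.

Answer: 1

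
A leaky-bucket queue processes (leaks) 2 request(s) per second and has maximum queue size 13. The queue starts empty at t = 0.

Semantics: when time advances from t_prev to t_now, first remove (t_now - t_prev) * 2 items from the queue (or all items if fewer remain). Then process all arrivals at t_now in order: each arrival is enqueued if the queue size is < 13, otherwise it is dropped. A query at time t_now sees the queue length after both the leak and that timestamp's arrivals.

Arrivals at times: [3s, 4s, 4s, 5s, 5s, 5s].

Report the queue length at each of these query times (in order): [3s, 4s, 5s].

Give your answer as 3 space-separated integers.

Answer: 1 2 3

Derivation:
Queue lengths at query times:
  query t=3s: backlog = 1
  query t=4s: backlog = 2
  query t=5s: backlog = 3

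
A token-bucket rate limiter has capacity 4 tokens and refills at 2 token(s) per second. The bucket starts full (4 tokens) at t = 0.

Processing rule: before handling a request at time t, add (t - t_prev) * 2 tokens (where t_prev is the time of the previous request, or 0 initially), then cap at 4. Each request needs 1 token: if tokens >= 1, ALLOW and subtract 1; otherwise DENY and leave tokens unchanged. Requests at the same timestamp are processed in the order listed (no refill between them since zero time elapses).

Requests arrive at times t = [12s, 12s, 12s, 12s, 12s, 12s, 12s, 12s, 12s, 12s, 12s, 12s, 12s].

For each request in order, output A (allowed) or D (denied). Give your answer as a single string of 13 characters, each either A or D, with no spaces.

Simulating step by step:
  req#1 t=12s: ALLOW
  req#2 t=12s: ALLOW
  req#3 t=12s: ALLOW
  req#4 t=12s: ALLOW
  req#5 t=12s: DENY
  req#6 t=12s: DENY
  req#7 t=12s: DENY
  req#8 t=12s: DENY
  req#9 t=12s: DENY
  req#10 t=12s: DENY
  req#11 t=12s: DENY
  req#12 t=12s: DENY
  req#13 t=12s: DENY

Answer: AAAADDDDDDDDD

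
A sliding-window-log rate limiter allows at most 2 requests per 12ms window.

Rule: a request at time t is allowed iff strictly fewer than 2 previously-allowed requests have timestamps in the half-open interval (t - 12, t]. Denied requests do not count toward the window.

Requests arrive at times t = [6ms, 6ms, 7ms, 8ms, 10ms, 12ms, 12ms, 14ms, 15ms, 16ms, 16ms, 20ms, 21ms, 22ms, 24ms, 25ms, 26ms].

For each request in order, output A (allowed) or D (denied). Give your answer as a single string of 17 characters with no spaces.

Tracking allowed requests in the window:
  req#1 t=6ms: ALLOW
  req#2 t=6ms: ALLOW
  req#3 t=7ms: DENY
  req#4 t=8ms: DENY
  req#5 t=10ms: DENY
  req#6 t=12ms: DENY
  req#7 t=12ms: DENY
  req#8 t=14ms: DENY
  req#9 t=15ms: DENY
  req#10 t=16ms: DENY
  req#11 t=16ms: DENY
  req#12 t=20ms: ALLOW
  req#13 t=21ms: ALLOW
  req#14 t=22ms: DENY
  req#15 t=24ms: DENY
  req#16 t=25ms: DENY
  req#17 t=26ms: DENY

Answer: AADDDDDDDDDAADDDD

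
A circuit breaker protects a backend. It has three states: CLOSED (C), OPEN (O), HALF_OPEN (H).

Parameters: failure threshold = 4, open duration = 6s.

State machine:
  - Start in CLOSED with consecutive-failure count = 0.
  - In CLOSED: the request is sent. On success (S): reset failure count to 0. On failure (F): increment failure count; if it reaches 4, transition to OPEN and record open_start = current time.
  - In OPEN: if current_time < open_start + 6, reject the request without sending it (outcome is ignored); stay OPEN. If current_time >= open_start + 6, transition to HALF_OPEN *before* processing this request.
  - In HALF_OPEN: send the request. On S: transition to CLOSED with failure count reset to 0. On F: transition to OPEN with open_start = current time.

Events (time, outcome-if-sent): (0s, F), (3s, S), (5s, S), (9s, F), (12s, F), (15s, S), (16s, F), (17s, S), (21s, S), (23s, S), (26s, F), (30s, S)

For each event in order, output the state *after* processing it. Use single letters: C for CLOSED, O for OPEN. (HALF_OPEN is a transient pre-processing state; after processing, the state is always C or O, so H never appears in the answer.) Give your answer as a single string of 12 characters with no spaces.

State after each event:
  event#1 t=0s outcome=F: state=CLOSED
  event#2 t=3s outcome=S: state=CLOSED
  event#3 t=5s outcome=S: state=CLOSED
  event#4 t=9s outcome=F: state=CLOSED
  event#5 t=12s outcome=F: state=CLOSED
  event#6 t=15s outcome=S: state=CLOSED
  event#7 t=16s outcome=F: state=CLOSED
  event#8 t=17s outcome=S: state=CLOSED
  event#9 t=21s outcome=S: state=CLOSED
  event#10 t=23s outcome=S: state=CLOSED
  event#11 t=26s outcome=F: state=CLOSED
  event#12 t=30s outcome=S: state=CLOSED

Answer: CCCCCCCCCCCC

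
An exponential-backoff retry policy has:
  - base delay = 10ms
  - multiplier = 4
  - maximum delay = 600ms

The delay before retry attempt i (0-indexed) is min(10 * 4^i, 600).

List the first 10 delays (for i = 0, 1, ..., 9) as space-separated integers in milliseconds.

Computing each delay:
  i=0: min(10*4^0, 600) = 10
  i=1: min(10*4^1, 600) = 40
  i=2: min(10*4^2, 600) = 160
  i=3: min(10*4^3, 600) = 600
  i=4: min(10*4^4, 600) = 600
  i=5: min(10*4^5, 600) = 600
  i=6: min(10*4^6, 600) = 600
  i=7: min(10*4^7, 600) = 600
  i=8: min(10*4^8, 600) = 600
  i=9: min(10*4^9, 600) = 600

Answer: 10 40 160 600 600 600 600 600 600 600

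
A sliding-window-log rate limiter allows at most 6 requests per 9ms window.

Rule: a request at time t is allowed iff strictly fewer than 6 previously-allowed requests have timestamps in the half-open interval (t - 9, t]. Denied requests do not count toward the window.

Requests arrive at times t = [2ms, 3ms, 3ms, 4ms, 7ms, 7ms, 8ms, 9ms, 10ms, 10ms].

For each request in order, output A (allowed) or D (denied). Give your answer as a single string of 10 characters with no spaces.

Answer: AAAAAADDDD

Derivation:
Tracking allowed requests in the window:
  req#1 t=2ms: ALLOW
  req#2 t=3ms: ALLOW
  req#3 t=3ms: ALLOW
  req#4 t=4ms: ALLOW
  req#5 t=7ms: ALLOW
  req#6 t=7ms: ALLOW
  req#7 t=8ms: DENY
  req#8 t=9ms: DENY
  req#9 t=10ms: DENY
  req#10 t=10ms: DENY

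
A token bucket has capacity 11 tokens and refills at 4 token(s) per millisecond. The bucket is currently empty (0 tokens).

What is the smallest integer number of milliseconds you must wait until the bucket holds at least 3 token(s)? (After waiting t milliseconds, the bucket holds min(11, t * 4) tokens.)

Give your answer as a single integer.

Need t * 4 >= 3, so t >= 3/4.
Smallest integer t = ceil(3/4) = 1.

Answer: 1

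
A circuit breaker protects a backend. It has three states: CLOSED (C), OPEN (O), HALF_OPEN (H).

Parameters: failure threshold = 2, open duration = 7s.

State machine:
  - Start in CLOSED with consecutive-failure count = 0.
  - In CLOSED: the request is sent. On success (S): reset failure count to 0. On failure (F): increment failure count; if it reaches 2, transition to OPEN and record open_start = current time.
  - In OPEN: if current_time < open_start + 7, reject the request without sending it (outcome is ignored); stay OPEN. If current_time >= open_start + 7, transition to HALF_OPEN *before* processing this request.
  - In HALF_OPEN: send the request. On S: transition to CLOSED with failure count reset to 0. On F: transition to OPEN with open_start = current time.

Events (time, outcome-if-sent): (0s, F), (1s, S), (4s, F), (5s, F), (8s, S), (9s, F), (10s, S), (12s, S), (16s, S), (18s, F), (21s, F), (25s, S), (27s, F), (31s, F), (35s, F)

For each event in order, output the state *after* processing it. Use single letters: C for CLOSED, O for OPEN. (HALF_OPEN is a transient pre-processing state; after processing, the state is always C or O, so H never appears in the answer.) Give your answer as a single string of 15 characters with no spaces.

State after each event:
  event#1 t=0s outcome=F: state=CLOSED
  event#2 t=1s outcome=S: state=CLOSED
  event#3 t=4s outcome=F: state=CLOSED
  event#4 t=5s outcome=F: state=OPEN
  event#5 t=8s outcome=S: state=OPEN
  event#6 t=9s outcome=F: state=OPEN
  event#7 t=10s outcome=S: state=OPEN
  event#8 t=12s outcome=S: state=CLOSED
  event#9 t=16s outcome=S: state=CLOSED
  event#10 t=18s outcome=F: state=CLOSED
  event#11 t=21s outcome=F: state=OPEN
  event#12 t=25s outcome=S: state=OPEN
  event#13 t=27s outcome=F: state=OPEN
  event#14 t=31s outcome=F: state=OPEN
  event#15 t=35s outcome=F: state=OPEN

Answer: CCCOOOOCCCOOOOO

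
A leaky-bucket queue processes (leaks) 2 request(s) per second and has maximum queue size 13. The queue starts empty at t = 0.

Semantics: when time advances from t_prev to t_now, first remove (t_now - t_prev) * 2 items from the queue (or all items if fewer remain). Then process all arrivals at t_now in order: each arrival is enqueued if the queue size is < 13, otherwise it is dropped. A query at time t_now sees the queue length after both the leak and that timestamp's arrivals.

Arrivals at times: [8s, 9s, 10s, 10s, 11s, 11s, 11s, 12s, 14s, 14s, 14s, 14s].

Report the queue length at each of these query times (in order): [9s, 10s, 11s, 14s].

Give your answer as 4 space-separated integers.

Answer: 1 2 3 4

Derivation:
Queue lengths at query times:
  query t=9s: backlog = 1
  query t=10s: backlog = 2
  query t=11s: backlog = 3
  query t=14s: backlog = 4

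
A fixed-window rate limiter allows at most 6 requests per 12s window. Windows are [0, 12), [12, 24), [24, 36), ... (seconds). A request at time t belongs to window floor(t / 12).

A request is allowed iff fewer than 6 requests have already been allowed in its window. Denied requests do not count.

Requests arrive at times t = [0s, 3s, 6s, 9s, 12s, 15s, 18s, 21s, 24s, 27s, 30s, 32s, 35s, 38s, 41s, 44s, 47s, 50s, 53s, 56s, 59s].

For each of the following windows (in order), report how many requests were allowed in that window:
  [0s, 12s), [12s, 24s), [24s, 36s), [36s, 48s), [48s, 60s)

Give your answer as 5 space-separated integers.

Processing requests:
  req#1 t=0s (window 0): ALLOW
  req#2 t=3s (window 0): ALLOW
  req#3 t=6s (window 0): ALLOW
  req#4 t=9s (window 0): ALLOW
  req#5 t=12s (window 1): ALLOW
  req#6 t=15s (window 1): ALLOW
  req#7 t=18s (window 1): ALLOW
  req#8 t=21s (window 1): ALLOW
  req#9 t=24s (window 2): ALLOW
  req#10 t=27s (window 2): ALLOW
  req#11 t=30s (window 2): ALLOW
  req#12 t=32s (window 2): ALLOW
  req#13 t=35s (window 2): ALLOW
  req#14 t=38s (window 3): ALLOW
  req#15 t=41s (window 3): ALLOW
  req#16 t=44s (window 3): ALLOW
  req#17 t=47s (window 3): ALLOW
  req#18 t=50s (window 4): ALLOW
  req#19 t=53s (window 4): ALLOW
  req#20 t=56s (window 4): ALLOW
  req#21 t=59s (window 4): ALLOW

Allowed counts by window: 4 4 5 4 4

Answer: 4 4 5 4 4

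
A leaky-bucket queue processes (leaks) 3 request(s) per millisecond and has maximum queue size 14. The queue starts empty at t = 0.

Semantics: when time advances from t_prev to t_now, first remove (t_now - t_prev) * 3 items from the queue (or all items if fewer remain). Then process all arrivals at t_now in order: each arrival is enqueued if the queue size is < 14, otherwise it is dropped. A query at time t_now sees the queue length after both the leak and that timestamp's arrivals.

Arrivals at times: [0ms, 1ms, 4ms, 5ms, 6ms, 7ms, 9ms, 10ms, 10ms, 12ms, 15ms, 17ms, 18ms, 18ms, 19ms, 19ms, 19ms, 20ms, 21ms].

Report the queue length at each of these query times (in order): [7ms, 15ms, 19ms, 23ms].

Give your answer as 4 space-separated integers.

Answer: 1 1 3 0

Derivation:
Queue lengths at query times:
  query t=7ms: backlog = 1
  query t=15ms: backlog = 1
  query t=19ms: backlog = 3
  query t=23ms: backlog = 0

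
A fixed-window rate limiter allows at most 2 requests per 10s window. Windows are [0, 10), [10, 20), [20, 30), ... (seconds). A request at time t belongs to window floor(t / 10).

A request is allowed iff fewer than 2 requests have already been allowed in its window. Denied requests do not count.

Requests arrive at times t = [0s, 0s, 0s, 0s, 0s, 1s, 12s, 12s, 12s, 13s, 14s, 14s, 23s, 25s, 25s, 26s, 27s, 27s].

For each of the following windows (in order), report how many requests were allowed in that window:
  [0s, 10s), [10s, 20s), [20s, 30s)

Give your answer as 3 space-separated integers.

Processing requests:
  req#1 t=0s (window 0): ALLOW
  req#2 t=0s (window 0): ALLOW
  req#3 t=0s (window 0): DENY
  req#4 t=0s (window 0): DENY
  req#5 t=0s (window 0): DENY
  req#6 t=1s (window 0): DENY
  req#7 t=12s (window 1): ALLOW
  req#8 t=12s (window 1): ALLOW
  req#9 t=12s (window 1): DENY
  req#10 t=13s (window 1): DENY
  req#11 t=14s (window 1): DENY
  req#12 t=14s (window 1): DENY
  req#13 t=23s (window 2): ALLOW
  req#14 t=25s (window 2): ALLOW
  req#15 t=25s (window 2): DENY
  req#16 t=26s (window 2): DENY
  req#17 t=27s (window 2): DENY
  req#18 t=27s (window 2): DENY

Allowed counts by window: 2 2 2

Answer: 2 2 2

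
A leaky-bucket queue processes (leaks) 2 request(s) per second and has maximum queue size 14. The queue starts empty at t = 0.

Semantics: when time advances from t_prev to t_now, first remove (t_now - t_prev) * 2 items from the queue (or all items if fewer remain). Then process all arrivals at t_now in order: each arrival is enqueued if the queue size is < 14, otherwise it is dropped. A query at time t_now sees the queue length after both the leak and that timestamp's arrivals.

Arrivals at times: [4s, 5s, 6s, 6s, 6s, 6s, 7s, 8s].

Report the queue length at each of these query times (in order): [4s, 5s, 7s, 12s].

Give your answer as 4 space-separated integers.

Queue lengths at query times:
  query t=4s: backlog = 1
  query t=5s: backlog = 1
  query t=7s: backlog = 3
  query t=12s: backlog = 0

Answer: 1 1 3 0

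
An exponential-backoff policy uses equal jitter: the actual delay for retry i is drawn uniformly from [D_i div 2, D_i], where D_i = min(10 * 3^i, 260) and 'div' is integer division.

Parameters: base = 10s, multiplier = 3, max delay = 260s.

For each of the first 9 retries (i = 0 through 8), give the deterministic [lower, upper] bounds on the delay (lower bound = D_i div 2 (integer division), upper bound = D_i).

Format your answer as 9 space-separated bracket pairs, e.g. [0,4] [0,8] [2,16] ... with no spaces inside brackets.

Computing bounds per retry:
  i=0: D_i=min(10*3^0,260)=10, bounds=[5,10]
  i=1: D_i=min(10*3^1,260)=30, bounds=[15,30]
  i=2: D_i=min(10*3^2,260)=90, bounds=[45,90]
  i=3: D_i=min(10*3^3,260)=260, bounds=[130,260]
  i=4: D_i=min(10*3^4,260)=260, bounds=[130,260]
  i=5: D_i=min(10*3^5,260)=260, bounds=[130,260]
  i=6: D_i=min(10*3^6,260)=260, bounds=[130,260]
  i=7: D_i=min(10*3^7,260)=260, bounds=[130,260]
  i=8: D_i=min(10*3^8,260)=260, bounds=[130,260]

Answer: [5,10] [15,30] [45,90] [130,260] [130,260] [130,260] [130,260] [130,260] [130,260]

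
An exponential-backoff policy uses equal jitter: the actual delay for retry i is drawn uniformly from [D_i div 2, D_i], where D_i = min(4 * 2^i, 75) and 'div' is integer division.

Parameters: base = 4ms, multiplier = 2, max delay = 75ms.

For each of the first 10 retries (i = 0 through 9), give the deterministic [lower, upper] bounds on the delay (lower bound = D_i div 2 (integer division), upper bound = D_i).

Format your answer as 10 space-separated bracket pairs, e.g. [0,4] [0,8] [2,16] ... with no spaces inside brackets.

Answer: [2,4] [4,8] [8,16] [16,32] [32,64] [37,75] [37,75] [37,75] [37,75] [37,75]

Derivation:
Computing bounds per retry:
  i=0: D_i=min(4*2^0,75)=4, bounds=[2,4]
  i=1: D_i=min(4*2^1,75)=8, bounds=[4,8]
  i=2: D_i=min(4*2^2,75)=16, bounds=[8,16]
  i=3: D_i=min(4*2^3,75)=32, bounds=[16,32]
  i=4: D_i=min(4*2^4,75)=64, bounds=[32,64]
  i=5: D_i=min(4*2^5,75)=75, bounds=[37,75]
  i=6: D_i=min(4*2^6,75)=75, bounds=[37,75]
  i=7: D_i=min(4*2^7,75)=75, bounds=[37,75]
  i=8: D_i=min(4*2^8,75)=75, bounds=[37,75]
  i=9: D_i=min(4*2^9,75)=75, bounds=[37,75]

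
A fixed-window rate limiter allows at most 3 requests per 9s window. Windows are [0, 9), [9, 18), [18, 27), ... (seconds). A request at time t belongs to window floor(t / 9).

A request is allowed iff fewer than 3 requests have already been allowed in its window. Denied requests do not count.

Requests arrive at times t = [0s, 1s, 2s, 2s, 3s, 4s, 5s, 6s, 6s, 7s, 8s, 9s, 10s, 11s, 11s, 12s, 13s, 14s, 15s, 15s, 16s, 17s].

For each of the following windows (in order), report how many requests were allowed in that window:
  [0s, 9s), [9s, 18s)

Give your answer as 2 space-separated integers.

Answer: 3 3

Derivation:
Processing requests:
  req#1 t=0s (window 0): ALLOW
  req#2 t=1s (window 0): ALLOW
  req#3 t=2s (window 0): ALLOW
  req#4 t=2s (window 0): DENY
  req#5 t=3s (window 0): DENY
  req#6 t=4s (window 0): DENY
  req#7 t=5s (window 0): DENY
  req#8 t=6s (window 0): DENY
  req#9 t=6s (window 0): DENY
  req#10 t=7s (window 0): DENY
  req#11 t=8s (window 0): DENY
  req#12 t=9s (window 1): ALLOW
  req#13 t=10s (window 1): ALLOW
  req#14 t=11s (window 1): ALLOW
  req#15 t=11s (window 1): DENY
  req#16 t=12s (window 1): DENY
  req#17 t=13s (window 1): DENY
  req#18 t=14s (window 1): DENY
  req#19 t=15s (window 1): DENY
  req#20 t=15s (window 1): DENY
  req#21 t=16s (window 1): DENY
  req#22 t=17s (window 1): DENY

Allowed counts by window: 3 3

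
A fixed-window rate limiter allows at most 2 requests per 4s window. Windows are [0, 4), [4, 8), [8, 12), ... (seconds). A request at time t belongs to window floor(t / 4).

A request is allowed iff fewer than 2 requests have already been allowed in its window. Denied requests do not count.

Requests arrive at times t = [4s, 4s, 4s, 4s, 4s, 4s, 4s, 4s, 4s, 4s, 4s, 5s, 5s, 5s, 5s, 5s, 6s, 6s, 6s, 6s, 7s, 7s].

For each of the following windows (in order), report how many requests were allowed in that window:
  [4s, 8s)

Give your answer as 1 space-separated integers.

Processing requests:
  req#1 t=4s (window 1): ALLOW
  req#2 t=4s (window 1): ALLOW
  req#3 t=4s (window 1): DENY
  req#4 t=4s (window 1): DENY
  req#5 t=4s (window 1): DENY
  req#6 t=4s (window 1): DENY
  req#7 t=4s (window 1): DENY
  req#8 t=4s (window 1): DENY
  req#9 t=4s (window 1): DENY
  req#10 t=4s (window 1): DENY
  req#11 t=4s (window 1): DENY
  req#12 t=5s (window 1): DENY
  req#13 t=5s (window 1): DENY
  req#14 t=5s (window 1): DENY
  req#15 t=5s (window 1): DENY
  req#16 t=5s (window 1): DENY
  req#17 t=6s (window 1): DENY
  req#18 t=6s (window 1): DENY
  req#19 t=6s (window 1): DENY
  req#20 t=6s (window 1): DENY
  req#21 t=7s (window 1): DENY
  req#22 t=7s (window 1): DENY

Allowed counts by window: 2

Answer: 2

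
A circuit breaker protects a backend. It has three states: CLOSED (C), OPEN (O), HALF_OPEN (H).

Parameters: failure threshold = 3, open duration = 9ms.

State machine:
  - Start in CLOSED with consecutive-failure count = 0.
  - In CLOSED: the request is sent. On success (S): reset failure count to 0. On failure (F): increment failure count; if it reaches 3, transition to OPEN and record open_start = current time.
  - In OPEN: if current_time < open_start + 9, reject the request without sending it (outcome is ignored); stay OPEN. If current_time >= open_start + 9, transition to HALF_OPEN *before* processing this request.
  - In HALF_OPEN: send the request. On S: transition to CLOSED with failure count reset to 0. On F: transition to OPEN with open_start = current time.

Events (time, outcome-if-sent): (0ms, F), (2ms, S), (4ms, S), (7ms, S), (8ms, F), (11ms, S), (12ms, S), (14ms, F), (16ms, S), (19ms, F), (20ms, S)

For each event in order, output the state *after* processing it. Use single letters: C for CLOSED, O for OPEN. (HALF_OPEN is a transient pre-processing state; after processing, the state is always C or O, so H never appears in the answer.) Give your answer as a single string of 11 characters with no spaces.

State after each event:
  event#1 t=0ms outcome=F: state=CLOSED
  event#2 t=2ms outcome=S: state=CLOSED
  event#3 t=4ms outcome=S: state=CLOSED
  event#4 t=7ms outcome=S: state=CLOSED
  event#5 t=8ms outcome=F: state=CLOSED
  event#6 t=11ms outcome=S: state=CLOSED
  event#7 t=12ms outcome=S: state=CLOSED
  event#8 t=14ms outcome=F: state=CLOSED
  event#9 t=16ms outcome=S: state=CLOSED
  event#10 t=19ms outcome=F: state=CLOSED
  event#11 t=20ms outcome=S: state=CLOSED

Answer: CCCCCCCCCCC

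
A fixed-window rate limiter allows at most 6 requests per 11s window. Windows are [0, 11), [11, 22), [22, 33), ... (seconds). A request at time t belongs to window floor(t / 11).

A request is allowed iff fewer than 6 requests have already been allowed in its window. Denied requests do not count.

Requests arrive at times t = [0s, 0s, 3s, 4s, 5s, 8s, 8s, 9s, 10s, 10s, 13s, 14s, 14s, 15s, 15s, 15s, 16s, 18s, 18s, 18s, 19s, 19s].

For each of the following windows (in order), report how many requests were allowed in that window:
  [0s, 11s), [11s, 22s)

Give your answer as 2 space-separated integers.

Answer: 6 6

Derivation:
Processing requests:
  req#1 t=0s (window 0): ALLOW
  req#2 t=0s (window 0): ALLOW
  req#3 t=3s (window 0): ALLOW
  req#4 t=4s (window 0): ALLOW
  req#5 t=5s (window 0): ALLOW
  req#6 t=8s (window 0): ALLOW
  req#7 t=8s (window 0): DENY
  req#8 t=9s (window 0): DENY
  req#9 t=10s (window 0): DENY
  req#10 t=10s (window 0): DENY
  req#11 t=13s (window 1): ALLOW
  req#12 t=14s (window 1): ALLOW
  req#13 t=14s (window 1): ALLOW
  req#14 t=15s (window 1): ALLOW
  req#15 t=15s (window 1): ALLOW
  req#16 t=15s (window 1): ALLOW
  req#17 t=16s (window 1): DENY
  req#18 t=18s (window 1): DENY
  req#19 t=18s (window 1): DENY
  req#20 t=18s (window 1): DENY
  req#21 t=19s (window 1): DENY
  req#22 t=19s (window 1): DENY

Allowed counts by window: 6 6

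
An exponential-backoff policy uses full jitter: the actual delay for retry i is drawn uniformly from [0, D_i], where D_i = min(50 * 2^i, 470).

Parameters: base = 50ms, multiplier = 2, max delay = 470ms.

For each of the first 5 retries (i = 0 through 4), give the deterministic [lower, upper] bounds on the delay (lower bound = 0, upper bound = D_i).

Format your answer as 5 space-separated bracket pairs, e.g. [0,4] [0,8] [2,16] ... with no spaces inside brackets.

Computing bounds per retry:
  i=0: D_i=min(50*2^0,470)=50, bounds=[0,50]
  i=1: D_i=min(50*2^1,470)=100, bounds=[0,100]
  i=2: D_i=min(50*2^2,470)=200, bounds=[0,200]
  i=3: D_i=min(50*2^3,470)=400, bounds=[0,400]
  i=4: D_i=min(50*2^4,470)=470, bounds=[0,470]

Answer: [0,50] [0,100] [0,200] [0,400] [0,470]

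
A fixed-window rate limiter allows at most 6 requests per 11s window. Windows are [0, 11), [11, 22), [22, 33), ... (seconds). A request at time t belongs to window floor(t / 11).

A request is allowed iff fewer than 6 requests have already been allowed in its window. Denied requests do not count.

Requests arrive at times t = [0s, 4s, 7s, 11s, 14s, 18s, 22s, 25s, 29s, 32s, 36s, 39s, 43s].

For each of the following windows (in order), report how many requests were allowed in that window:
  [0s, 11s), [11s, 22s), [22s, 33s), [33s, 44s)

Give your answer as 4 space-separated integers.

Processing requests:
  req#1 t=0s (window 0): ALLOW
  req#2 t=4s (window 0): ALLOW
  req#3 t=7s (window 0): ALLOW
  req#4 t=11s (window 1): ALLOW
  req#5 t=14s (window 1): ALLOW
  req#6 t=18s (window 1): ALLOW
  req#7 t=22s (window 2): ALLOW
  req#8 t=25s (window 2): ALLOW
  req#9 t=29s (window 2): ALLOW
  req#10 t=32s (window 2): ALLOW
  req#11 t=36s (window 3): ALLOW
  req#12 t=39s (window 3): ALLOW
  req#13 t=43s (window 3): ALLOW

Allowed counts by window: 3 3 4 3

Answer: 3 3 4 3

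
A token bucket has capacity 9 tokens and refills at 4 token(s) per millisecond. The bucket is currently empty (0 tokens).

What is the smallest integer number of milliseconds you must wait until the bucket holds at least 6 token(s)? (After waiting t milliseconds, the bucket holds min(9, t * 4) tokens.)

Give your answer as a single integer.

Answer: 2

Derivation:
Need t * 4 >= 6, so t >= 6/4.
Smallest integer t = ceil(6/4) = 2.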